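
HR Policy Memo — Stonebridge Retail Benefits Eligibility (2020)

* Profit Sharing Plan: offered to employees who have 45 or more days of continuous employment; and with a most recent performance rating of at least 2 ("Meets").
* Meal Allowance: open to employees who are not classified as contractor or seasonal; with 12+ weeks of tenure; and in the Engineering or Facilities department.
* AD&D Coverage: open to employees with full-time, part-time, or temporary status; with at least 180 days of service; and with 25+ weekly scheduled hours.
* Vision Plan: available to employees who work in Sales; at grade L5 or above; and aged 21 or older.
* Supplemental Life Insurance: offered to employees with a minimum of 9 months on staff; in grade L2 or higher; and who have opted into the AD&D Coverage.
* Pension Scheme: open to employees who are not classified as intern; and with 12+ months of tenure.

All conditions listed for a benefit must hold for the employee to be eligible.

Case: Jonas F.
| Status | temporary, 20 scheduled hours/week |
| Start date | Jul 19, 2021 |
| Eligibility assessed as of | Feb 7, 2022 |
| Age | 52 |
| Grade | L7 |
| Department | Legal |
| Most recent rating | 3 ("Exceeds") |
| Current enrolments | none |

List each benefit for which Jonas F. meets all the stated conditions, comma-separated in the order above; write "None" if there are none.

Service from Jul 19, 2021 to Feb 7, 2022: 203 days.
Profit Sharing Plan — service 203 days ≥ 45 days ✓; rating 3 ≥ 2 ✓ → eligible.
Meal Allowance — status temporary ✓ (not excluded); service 203 days ≥ 12 weeks (≈84 days) ✓; dept Legal ✗ → not eligible.
AD&D Coverage — status temporary ✓; service 203 days ≥ 180 days ✓; 20 hrs/wk < 25 ✗ → not eligible.
Vision Plan — dept Legal ✗ → not eligible.
Supplemental Life Insurance — service 203 days < 9 months (≈270 days) ✗ → not eligible.
Pension Scheme — status temporary ✓ (not excluded); service 203 days < 12 months (≈360 days) ✗ → not eligible.

Profit Sharing Plan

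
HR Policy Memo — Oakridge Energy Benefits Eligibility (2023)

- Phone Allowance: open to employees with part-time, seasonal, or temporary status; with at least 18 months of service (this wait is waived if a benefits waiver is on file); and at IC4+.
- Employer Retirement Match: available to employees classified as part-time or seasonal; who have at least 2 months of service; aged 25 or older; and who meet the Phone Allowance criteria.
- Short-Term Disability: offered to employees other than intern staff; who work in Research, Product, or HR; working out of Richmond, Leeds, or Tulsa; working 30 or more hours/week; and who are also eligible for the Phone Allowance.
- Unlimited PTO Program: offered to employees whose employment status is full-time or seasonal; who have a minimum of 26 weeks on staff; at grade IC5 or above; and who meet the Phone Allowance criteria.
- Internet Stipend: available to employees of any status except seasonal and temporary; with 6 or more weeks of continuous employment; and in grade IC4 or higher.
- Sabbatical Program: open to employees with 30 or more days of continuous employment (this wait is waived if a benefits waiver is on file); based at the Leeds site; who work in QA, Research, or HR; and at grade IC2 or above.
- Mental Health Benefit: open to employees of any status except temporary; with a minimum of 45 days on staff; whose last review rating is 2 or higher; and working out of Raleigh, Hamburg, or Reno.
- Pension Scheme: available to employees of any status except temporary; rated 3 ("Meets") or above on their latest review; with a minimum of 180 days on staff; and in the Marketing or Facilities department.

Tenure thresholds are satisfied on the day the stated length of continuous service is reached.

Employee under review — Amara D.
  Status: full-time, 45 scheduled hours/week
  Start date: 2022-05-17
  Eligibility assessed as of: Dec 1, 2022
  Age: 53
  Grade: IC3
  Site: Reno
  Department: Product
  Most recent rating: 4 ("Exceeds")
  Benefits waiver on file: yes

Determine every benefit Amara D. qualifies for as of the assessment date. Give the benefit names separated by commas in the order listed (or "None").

Mental Health Benefit

Service from 2022-05-17 to Dec 1, 2022: 198 days.
Phone Allowance — status full-time ✗ (requires part-time, seasonal, or temporary) → not eligible.
Employer Retirement Match — status full-time ✗ (requires part-time or seasonal) → not eligible.
Short-Term Disability — status full-time ✓ (not excluded); dept Product ✓; site Reno ✗ (not Richmond, Leeds, or Tulsa) → not eligible.
Unlimited PTO Program — status full-time ✓; service 198 days ≥ 26 weeks (≈182 days) ✓; grade IC3 < IC5 ✗ → not eligible.
Internet Stipend — status full-time ✓ (not excluded); service 198 days ≥ 6 weeks (≈42 days) ✓; grade IC3 < IC4 ✗ → not eligible.
Sabbatical Program — benefits waiver on file ✓; site Reno ✗ (not Leeds) → not eligible.
Mental Health Benefit — status full-time ✓ (not excluded); service 198 days ≥ 45 days ✓; rating 4 ≥ 2 ✓; site Reno ✓ → eligible.
Pension Scheme — status full-time ✓ (not excluded); rating 4 ≥ 3 ✓; service 198 days ≥ 180 days ✓; dept Product ✗ → not eligible.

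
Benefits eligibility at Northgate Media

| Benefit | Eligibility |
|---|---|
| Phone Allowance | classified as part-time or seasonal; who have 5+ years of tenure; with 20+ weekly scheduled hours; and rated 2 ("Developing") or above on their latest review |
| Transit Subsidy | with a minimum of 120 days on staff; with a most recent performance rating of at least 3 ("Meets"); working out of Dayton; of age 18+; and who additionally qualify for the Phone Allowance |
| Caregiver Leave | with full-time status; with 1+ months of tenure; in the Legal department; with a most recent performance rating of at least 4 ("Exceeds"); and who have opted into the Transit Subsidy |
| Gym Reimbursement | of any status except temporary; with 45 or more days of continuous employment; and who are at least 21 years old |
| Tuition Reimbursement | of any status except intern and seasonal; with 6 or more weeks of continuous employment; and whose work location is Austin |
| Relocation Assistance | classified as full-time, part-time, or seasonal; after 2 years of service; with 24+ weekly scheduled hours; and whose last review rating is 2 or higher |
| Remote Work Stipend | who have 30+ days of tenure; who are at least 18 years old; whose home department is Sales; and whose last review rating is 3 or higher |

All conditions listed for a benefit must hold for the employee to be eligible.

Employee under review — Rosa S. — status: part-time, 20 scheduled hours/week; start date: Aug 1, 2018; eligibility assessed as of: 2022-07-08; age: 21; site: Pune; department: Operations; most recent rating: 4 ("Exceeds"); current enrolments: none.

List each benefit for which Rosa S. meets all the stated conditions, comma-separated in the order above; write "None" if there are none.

Service from Aug 1, 2018 to 2022-07-08: 1437 days.
Phone Allowance — status part-time ✓; service 1437 days < 5 years (≈1825 days) ✗ → not eligible.
Transit Subsidy — service 1437 days ≥ 120 days ✓; rating 4 ≥ 3 ✓; site Pune ✗ (not Dayton) → not eligible.
Caregiver Leave — status part-time ✗ (requires full-time) → not eligible.
Gym Reimbursement — status part-time ✓ (not excluded); service 1437 days ≥ 45 days ✓; age 21 ≥ 21 ✓ → eligible.
Tuition Reimbursement — status part-time ✓ (not excluded); service 1437 days ≥ 6 weeks (≈42 days) ✓; site Pune ✗ (not Austin) → not eligible.
Relocation Assistance — status part-time ✓; service 1437 days ≥ 2 years (≈730 days) ✓; 20 hrs/wk < 24 ✗ → not eligible.
Remote Work Stipend — service 1437 days ≥ 30 days ✓; age 21 ≥ 18 ✓; dept Operations ✗ → not eligible.

Gym Reimbursement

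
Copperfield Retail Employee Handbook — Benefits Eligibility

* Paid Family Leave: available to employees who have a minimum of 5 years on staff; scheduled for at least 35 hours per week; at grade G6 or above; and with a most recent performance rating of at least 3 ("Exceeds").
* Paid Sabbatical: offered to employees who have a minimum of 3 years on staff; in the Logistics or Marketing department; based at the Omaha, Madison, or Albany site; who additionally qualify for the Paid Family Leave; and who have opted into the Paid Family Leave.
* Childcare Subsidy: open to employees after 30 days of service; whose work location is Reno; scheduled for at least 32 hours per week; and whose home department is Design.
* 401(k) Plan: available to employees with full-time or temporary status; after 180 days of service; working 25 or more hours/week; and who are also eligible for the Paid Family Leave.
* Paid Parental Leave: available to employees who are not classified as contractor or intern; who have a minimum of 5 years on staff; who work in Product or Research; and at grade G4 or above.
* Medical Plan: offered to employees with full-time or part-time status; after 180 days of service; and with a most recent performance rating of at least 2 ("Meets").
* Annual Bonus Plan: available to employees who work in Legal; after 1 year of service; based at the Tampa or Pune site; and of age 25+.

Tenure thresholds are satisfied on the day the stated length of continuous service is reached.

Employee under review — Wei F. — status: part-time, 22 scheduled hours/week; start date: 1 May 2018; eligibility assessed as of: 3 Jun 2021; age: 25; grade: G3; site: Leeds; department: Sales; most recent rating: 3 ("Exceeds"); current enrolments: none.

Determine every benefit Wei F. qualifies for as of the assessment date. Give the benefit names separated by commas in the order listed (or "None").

Medical Plan

Service from 1 May 2018 to 3 Jun 2021: 1129 days.
Paid Family Leave — service 1129 days < 5 years (≈1825 days) ✗ → not eligible.
Paid Sabbatical — service 1129 days ≥ 3 years (≈1095 days) ✓; dept Sales ✗ → not eligible.
Childcare Subsidy — service 1129 days ≥ 30 days ✓; site Leeds ✗ (not Reno) → not eligible.
401(k) Plan — status part-time ✗ (requires full-time or temporary) → not eligible.
Paid Parental Leave — status part-time ✓ (not excluded); service 1129 days < 5 years (≈1825 days) ✗ → not eligible.
Medical Plan — status part-time ✓; service 1129 days ≥ 180 days ✓; rating 3 ≥ 2 ✓ → eligible.
Annual Bonus Plan — dept Sales ✗ → not eligible.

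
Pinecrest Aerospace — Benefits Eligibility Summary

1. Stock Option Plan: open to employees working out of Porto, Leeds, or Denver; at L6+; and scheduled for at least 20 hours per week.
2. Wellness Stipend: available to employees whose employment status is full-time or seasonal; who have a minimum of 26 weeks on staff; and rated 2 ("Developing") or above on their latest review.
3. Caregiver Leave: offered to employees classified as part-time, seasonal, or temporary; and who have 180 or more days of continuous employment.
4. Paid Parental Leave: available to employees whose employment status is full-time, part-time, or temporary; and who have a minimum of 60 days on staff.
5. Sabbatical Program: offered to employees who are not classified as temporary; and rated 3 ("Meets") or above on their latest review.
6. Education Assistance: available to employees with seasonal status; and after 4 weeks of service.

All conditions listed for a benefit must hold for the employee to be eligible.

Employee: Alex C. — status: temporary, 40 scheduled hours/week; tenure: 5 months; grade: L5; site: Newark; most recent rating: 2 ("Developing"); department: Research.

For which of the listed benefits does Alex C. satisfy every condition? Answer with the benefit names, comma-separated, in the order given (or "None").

Paid Parental Leave

Stock Option Plan — site Newark ✗ (not Porto, Leeds, or Denver) → not eligible.
Wellness Stipend — status temporary ✗ (requires full-time or seasonal) → not eligible.
Caregiver Leave — status temporary ✓; service 5 months < 180 days ✗ → not eligible.
Paid Parental Leave — status temporary ✓; service 5 months ≥ 60 days ✓ → eligible.
Sabbatical Program — status temporary ✗ (excluded) → not eligible.
Education Assistance — status temporary ✗ (requires seasonal) → not eligible.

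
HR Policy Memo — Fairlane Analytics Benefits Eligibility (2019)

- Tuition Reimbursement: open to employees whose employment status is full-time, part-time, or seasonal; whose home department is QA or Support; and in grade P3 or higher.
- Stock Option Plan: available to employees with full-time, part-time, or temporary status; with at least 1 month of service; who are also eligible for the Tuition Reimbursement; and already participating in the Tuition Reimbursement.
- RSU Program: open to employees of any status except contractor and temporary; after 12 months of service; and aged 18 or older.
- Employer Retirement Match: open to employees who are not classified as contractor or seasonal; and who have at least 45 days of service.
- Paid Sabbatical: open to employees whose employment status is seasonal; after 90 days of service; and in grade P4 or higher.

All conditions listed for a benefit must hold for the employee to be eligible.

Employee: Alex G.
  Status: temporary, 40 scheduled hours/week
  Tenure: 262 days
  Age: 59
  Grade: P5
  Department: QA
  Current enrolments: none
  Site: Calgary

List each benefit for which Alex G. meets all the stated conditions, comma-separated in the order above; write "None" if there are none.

Tuition Reimbursement — status temporary ✗ (requires full-time, part-time, or seasonal) → not eligible.
Stock Option Plan — status temporary ✓; service 262 days ≥ 1 month (≈30 days) ✓; not eligible for Tuition Reimbursement ✗ → not eligible.
RSU Program — status temporary ✗ (excluded) → not eligible.
Employer Retirement Match — status temporary ✓ (not excluded); service 262 days ≥ 45 days ✓ → eligible.
Paid Sabbatical — status temporary ✗ (requires seasonal) → not eligible.

Employer Retirement Match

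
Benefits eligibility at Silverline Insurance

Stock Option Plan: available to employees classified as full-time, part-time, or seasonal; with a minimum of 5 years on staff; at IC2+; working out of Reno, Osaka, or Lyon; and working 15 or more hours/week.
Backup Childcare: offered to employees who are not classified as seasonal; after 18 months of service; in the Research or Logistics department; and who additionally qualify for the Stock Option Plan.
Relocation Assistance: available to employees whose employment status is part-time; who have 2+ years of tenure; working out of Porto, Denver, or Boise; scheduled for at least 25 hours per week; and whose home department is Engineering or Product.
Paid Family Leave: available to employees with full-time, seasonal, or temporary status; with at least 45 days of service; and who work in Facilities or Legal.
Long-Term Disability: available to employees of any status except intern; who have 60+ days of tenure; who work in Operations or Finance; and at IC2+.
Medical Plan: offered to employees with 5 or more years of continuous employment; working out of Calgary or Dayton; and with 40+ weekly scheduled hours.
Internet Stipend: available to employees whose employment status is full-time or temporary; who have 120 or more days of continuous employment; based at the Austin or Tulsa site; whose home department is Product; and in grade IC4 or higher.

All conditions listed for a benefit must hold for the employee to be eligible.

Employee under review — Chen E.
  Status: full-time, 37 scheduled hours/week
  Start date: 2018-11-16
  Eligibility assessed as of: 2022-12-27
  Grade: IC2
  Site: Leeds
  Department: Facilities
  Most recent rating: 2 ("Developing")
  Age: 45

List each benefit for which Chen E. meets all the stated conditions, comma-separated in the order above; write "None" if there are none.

Service from 2018-11-16 to 2022-12-27: 1502 days.
Stock Option Plan — status full-time ✓; service 1502 days < 5 years (≈1825 days) ✗ → not eligible.
Backup Childcare — status full-time ✓ (not excluded); service 1502 days ≥ 18 months (≈540 days) ✓; dept Facilities ✗ → not eligible.
Relocation Assistance — status full-time ✗ (requires part-time) → not eligible.
Paid Family Leave — status full-time ✓; service 1502 days ≥ 45 days ✓; dept Facilities ✓ → eligible.
Long-Term Disability — status full-time ✓ (not excluded); service 1502 days ≥ 60 days ✓; dept Facilities ✗ → not eligible.
Medical Plan — service 1502 days < 5 years (≈1825 days) ✗ → not eligible.
Internet Stipend — status full-time ✓; service 1502 days ≥ 120 days ✓; site Leeds ✗ (not Austin or Tulsa) → not eligible.

Paid Family Leave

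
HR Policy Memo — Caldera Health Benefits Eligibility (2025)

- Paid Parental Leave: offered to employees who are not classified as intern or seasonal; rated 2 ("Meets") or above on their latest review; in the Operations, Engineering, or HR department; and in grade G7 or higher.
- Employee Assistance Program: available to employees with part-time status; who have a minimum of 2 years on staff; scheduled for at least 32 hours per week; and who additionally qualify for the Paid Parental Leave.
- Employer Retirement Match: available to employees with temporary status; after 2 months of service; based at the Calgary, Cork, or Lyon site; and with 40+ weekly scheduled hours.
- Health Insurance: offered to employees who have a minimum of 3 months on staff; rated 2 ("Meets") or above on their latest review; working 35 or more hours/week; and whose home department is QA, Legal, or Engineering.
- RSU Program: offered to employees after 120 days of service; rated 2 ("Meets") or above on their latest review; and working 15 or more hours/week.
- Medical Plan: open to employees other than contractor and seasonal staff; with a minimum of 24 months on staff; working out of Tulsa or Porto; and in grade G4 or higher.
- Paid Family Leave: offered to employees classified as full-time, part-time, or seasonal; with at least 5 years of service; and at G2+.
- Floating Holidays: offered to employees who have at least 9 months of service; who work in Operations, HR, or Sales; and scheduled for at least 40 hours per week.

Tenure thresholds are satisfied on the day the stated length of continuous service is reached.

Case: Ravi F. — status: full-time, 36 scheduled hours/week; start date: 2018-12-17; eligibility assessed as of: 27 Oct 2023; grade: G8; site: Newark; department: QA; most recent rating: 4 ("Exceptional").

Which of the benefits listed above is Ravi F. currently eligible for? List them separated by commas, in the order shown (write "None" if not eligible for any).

Health Insurance, RSU Program

Service from 2018-12-17 to 27 Oct 2023: 1775 days.
Paid Parental Leave — status full-time ✓ (not excluded); rating 4 ≥ 2 ✓; dept QA ✗ → not eligible.
Employee Assistance Program — status full-time ✗ (requires part-time) → not eligible.
Employer Retirement Match — status full-time ✗ (requires temporary) → not eligible.
Health Insurance — service 1775 days ≥ 3 months (≈90 days) ✓; rating 4 ≥ 2 ✓; 36 hrs/wk ≥ 35 ✓; dept QA ✓ → eligible.
RSU Program — service 1775 days ≥ 120 days ✓; rating 4 ≥ 2 ✓; 36 hrs/wk ≥ 15 ✓ → eligible.
Medical Plan — status full-time ✓ (not excluded); service 1775 days ≥ 24 months (≈720 days) ✓; site Newark ✗ (not Tulsa or Porto) → not eligible.
Paid Family Leave — status full-time ✓; service 1775 days < 5 years (≈1825 days) ✗ → not eligible.
Floating Holidays — service 1775 days ≥ 9 months (≈270 days) ✓; dept QA ✗ → not eligible.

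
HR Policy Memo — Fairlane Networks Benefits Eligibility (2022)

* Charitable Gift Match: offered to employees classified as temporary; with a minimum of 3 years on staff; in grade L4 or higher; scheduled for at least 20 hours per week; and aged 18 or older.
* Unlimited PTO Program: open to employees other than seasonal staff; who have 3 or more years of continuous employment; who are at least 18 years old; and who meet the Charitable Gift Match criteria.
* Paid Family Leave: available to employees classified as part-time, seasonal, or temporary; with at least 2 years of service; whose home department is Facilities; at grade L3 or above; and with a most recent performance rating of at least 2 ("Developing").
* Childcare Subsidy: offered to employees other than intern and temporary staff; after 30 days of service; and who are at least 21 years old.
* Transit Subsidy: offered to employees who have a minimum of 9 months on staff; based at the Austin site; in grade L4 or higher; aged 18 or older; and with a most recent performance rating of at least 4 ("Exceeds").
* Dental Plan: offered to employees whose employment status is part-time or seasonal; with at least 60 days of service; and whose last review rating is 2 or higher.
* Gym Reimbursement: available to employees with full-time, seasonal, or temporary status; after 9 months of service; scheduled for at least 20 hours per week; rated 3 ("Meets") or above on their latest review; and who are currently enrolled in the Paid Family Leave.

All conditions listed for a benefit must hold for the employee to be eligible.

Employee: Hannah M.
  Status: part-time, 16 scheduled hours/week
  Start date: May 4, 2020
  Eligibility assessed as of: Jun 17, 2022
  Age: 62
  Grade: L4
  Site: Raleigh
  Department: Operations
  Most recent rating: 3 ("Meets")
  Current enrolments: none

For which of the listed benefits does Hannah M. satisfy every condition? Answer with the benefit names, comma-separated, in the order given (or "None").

Childcare Subsidy, Dental Plan

Service from May 4, 2020 to Jun 17, 2022: 774 days.
Charitable Gift Match — status part-time ✗ (requires temporary) → not eligible.
Unlimited PTO Program — status part-time ✓ (not excluded); service 774 days < 3 years (≈1095 days) ✗ → not eligible.
Paid Family Leave — status part-time ✓; service 774 days ≥ 2 years (≈730 days) ✓; dept Operations ✗ → not eligible.
Childcare Subsidy — status part-time ✓ (not excluded); service 774 days ≥ 30 days ✓; age 62 ≥ 21 ✓ → eligible.
Transit Subsidy — service 774 days ≥ 9 months (≈270 days) ✓; site Raleigh ✗ (not Austin) → not eligible.
Dental Plan — status part-time ✓; service 774 days ≥ 60 days ✓; rating 3 ≥ 2 ✓ → eligible.
Gym Reimbursement — status part-time ✗ (requires full-time, seasonal, or temporary) → not eligible.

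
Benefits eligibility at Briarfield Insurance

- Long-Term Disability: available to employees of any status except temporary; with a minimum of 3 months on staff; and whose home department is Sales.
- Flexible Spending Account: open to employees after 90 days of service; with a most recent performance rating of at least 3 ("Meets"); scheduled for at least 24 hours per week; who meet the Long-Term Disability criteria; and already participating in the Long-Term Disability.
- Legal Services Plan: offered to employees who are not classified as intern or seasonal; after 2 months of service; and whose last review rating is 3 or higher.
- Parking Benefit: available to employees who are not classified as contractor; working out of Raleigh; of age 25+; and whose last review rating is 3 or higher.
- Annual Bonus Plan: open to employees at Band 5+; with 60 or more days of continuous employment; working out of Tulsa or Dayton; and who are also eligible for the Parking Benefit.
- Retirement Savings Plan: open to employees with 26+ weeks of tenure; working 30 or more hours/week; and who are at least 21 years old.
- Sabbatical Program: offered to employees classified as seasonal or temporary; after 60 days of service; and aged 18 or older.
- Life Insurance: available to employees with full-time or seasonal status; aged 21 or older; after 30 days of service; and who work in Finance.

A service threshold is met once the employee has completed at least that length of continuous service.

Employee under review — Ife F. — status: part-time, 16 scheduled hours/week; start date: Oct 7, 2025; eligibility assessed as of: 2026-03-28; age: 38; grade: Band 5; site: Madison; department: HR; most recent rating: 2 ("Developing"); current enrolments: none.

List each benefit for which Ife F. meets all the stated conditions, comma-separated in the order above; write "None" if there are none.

Service from Oct 7, 2025 to 2026-03-28: 172 days.
Long-Term Disability — status part-time ✓ (not excluded); service 172 days ≥ 3 months (≈90 days) ✓; dept HR ✗ → not eligible.
Flexible Spending Account — service 172 days ≥ 90 days ✓; rating 2 < 3 ✗ → not eligible.
Legal Services Plan — status part-time ✓ (not excluded); service 172 days ≥ 2 months (≈60 days) ✓; rating 2 < 3 ✗ → not eligible.
Parking Benefit — status part-time ✓ (not excluded); site Madison ✗ (not Raleigh) → not eligible.
Annual Bonus Plan — grade Band 5 ≥ Band 5 ✓; service 172 days ≥ 60 days ✓; site Madison ✗ (not Tulsa or Dayton) → not eligible.
Retirement Savings Plan — service 172 days < 26 weeks (≈182 days) ✗ → not eligible.
Sabbatical Program — status part-time ✗ (requires seasonal or temporary) → not eligible.
Life Insurance — status part-time ✗ (requires full-time or seasonal) → not eligible.

None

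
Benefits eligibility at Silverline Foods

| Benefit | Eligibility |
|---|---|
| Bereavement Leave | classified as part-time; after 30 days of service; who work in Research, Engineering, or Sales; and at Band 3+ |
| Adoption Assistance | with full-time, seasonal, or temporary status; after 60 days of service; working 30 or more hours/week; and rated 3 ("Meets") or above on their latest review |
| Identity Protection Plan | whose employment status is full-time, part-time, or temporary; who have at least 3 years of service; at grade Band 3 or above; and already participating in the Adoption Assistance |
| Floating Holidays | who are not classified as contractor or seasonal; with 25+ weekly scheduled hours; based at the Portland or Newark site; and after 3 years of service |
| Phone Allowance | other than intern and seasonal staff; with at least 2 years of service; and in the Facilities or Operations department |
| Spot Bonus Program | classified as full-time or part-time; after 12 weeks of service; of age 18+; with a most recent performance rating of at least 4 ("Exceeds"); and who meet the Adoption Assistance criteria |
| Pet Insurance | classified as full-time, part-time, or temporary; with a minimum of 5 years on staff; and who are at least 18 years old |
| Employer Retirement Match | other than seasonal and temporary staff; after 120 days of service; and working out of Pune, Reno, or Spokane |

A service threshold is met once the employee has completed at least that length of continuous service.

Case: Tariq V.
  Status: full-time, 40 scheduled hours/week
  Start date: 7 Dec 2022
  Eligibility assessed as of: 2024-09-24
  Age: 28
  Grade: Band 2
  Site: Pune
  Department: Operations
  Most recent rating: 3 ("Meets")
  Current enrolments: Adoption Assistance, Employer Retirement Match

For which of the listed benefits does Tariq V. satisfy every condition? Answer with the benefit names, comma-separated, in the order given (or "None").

Adoption Assistance, Employer Retirement Match

Service from 7 Dec 2022 to 2024-09-24: 657 days.
Bereavement Leave — status full-time ✗ (requires part-time) → not eligible.
Adoption Assistance — status full-time ✓; service 657 days ≥ 60 days ✓; 40 hrs/wk ≥ 30 ✓; rating 3 ≥ 3 ✓ → eligible.
Identity Protection Plan — status full-time ✓; service 657 days < 3 years (≈1095 days) ✗ → not eligible.
Floating Holidays — status full-time ✓ (not excluded); 40 hrs/wk ≥ 25 ✓; site Pune ✗ (not Portland or Newark) → not eligible.
Phone Allowance — status full-time ✓ (not excluded); service 657 days < 2 years (≈730 days) ✗ → not eligible.
Spot Bonus Program — status full-time ✓; service 657 days ≥ 12 weeks (≈84 days) ✓; age 28 ≥ 18 ✓; rating 3 < 4 ✗ → not eligible.
Pet Insurance — status full-time ✓; service 657 days < 5 years (≈1825 days) ✗ → not eligible.
Employer Retirement Match — status full-time ✓ (not excluded); service 657 days ≥ 120 days ✓; site Pune ✓ → eligible.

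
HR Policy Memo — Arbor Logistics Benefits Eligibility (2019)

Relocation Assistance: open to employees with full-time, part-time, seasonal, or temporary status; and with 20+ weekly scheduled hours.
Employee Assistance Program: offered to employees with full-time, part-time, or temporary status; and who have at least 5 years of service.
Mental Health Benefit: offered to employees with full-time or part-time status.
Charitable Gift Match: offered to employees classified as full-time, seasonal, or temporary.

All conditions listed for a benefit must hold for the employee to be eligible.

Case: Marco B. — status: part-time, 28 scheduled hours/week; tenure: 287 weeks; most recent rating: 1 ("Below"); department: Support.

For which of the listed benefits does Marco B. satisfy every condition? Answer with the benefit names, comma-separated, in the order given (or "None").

Relocation Assistance, Employee Assistance Program, Mental Health Benefit

Relocation Assistance — status part-time ✓; 28 hrs/wk ≥ 20 ✓ → eligible.
Employee Assistance Program — status part-time ✓; service 287 weeks ≥ 5 years (≈1825 days) ✓ → eligible.
Mental Health Benefit — status part-time ✓ → eligible.
Charitable Gift Match — status part-time ✗ (requires full-time, seasonal, or temporary) → not eligible.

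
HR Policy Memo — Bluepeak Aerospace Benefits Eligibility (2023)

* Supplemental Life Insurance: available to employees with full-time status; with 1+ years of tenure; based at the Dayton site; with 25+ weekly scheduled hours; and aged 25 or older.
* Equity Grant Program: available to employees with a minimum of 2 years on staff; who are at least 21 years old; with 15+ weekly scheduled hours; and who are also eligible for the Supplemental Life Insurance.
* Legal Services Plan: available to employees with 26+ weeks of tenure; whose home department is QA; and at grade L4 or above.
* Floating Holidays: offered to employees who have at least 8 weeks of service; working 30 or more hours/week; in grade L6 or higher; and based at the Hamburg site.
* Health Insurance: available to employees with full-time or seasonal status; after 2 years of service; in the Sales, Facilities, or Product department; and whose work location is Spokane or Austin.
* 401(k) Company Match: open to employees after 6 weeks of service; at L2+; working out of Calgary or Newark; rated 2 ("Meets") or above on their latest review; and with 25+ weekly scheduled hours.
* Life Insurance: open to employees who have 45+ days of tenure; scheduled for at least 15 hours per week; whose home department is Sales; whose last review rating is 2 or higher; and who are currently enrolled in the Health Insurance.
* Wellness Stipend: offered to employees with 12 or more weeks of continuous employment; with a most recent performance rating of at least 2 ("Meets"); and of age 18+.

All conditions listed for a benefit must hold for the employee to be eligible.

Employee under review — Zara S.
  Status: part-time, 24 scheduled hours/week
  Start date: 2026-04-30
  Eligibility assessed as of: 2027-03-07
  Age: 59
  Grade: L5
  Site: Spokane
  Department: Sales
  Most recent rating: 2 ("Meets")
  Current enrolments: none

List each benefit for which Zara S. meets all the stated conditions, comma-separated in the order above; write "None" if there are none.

Service from 2026-04-30 to 2027-03-07: 311 days.
Supplemental Life Insurance — status part-time ✗ (requires full-time) → not eligible.
Equity Grant Program — service 311 days < 2 years (≈730 days) ✗ → not eligible.
Legal Services Plan — service 311 days ≥ 26 weeks (≈182 days) ✓; dept Sales ✗ → not eligible.
Floating Holidays — service 311 days ≥ 8 weeks (≈56 days) ✓; 24 hrs/wk < 30 ✗ → not eligible.
Health Insurance — status part-time ✗ (requires full-time or seasonal) → not eligible.
401(k) Company Match — service 311 days ≥ 6 weeks (≈42 days) ✓; grade L5 ≥ L2 ✓; site Spokane ✗ (not Calgary or Newark) → not eligible.
Life Insurance — service 311 days ≥ 45 days ✓; 24 hrs/wk ≥ 15 ✓; dept Sales ✓; rating 2 ≥ 2 ✓; not enrolled in Health Insurance ✗ → not eligible.
Wellness Stipend — service 311 days ≥ 12 weeks (≈84 days) ✓; rating 2 ≥ 2 ✓; age 59 ≥ 18 ✓ → eligible.

Wellness Stipend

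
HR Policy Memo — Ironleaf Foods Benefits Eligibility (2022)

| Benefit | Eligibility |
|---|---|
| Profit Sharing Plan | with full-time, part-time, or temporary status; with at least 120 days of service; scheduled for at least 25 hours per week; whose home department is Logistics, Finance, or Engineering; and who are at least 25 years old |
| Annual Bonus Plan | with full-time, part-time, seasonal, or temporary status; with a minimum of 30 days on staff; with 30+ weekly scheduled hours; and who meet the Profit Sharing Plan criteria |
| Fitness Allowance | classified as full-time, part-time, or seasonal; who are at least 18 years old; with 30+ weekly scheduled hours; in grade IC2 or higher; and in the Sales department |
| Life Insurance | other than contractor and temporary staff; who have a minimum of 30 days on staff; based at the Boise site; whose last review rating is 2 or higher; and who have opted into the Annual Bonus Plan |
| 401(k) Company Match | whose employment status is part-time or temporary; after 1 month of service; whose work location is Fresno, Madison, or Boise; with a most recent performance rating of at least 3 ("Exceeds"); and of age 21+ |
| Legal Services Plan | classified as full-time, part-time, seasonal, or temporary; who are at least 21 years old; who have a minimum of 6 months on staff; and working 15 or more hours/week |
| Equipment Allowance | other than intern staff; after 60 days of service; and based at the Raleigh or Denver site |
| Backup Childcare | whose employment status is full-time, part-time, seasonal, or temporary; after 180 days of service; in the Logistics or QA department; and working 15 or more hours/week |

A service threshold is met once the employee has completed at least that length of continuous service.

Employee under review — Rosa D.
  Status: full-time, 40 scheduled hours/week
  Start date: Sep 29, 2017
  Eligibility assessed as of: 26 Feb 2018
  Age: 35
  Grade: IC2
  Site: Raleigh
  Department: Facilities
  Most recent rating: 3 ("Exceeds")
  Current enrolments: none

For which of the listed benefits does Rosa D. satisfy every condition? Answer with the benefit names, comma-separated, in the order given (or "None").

Service from Sep 29, 2017 to 26 Feb 2018: 150 days.
Profit Sharing Plan — status full-time ✓; service 150 days ≥ 120 days ✓; 40 hrs/wk ≥ 25 ✓; dept Facilities ✗ → not eligible.
Annual Bonus Plan — status full-time ✓; service 150 days ≥ 30 days ✓; 40 hrs/wk ≥ 30 ✓; not eligible for Profit Sharing Plan ✗ → not eligible.
Fitness Allowance — status full-time ✓; age 35 ≥ 18 ✓; 40 hrs/wk ≥ 30 ✓; grade IC2 ≥ IC2 ✓; dept Facilities ✗ → not eligible.
Life Insurance — status full-time ✓ (not excluded); service 150 days ≥ 30 days ✓; site Raleigh ✗ (not Boise) → not eligible.
401(k) Company Match — status full-time ✗ (requires part-time or temporary) → not eligible.
Legal Services Plan — status full-time ✓; age 35 ≥ 21 ✓; service 150 days < 6 months (≈180 days) ✗ → not eligible.
Equipment Allowance — status full-time ✓ (not excluded); service 150 days ≥ 60 days ✓; site Raleigh ✓ → eligible.
Backup Childcare — status full-time ✓; service 150 days < 180 days ✗ → not eligible.

Equipment Allowance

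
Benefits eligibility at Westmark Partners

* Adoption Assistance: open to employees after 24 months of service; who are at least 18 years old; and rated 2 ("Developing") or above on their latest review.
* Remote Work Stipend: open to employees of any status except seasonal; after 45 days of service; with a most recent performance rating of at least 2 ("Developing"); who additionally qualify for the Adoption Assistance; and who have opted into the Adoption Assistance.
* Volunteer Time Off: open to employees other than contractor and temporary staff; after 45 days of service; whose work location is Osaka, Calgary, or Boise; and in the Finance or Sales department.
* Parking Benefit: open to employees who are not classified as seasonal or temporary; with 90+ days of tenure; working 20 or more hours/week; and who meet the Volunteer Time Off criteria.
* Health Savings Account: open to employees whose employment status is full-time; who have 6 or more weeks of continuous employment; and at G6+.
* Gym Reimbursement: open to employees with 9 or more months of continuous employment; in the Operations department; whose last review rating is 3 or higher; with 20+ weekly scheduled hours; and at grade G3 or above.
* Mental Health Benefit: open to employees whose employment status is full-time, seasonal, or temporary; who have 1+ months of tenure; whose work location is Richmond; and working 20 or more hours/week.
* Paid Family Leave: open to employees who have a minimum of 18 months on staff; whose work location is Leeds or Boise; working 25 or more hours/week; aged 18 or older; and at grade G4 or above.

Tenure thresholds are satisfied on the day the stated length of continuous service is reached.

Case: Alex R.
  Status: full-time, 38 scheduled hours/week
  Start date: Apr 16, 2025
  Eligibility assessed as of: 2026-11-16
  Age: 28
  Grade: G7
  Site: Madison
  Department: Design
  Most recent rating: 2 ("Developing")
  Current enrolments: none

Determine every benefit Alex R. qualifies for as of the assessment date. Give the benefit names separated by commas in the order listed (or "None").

Service from Apr 16, 2025 to 2026-11-16: 579 days.
Adoption Assistance — service 579 days < 24 months (≈720 days) ✗ → not eligible.
Remote Work Stipend — status full-time ✓ (not excluded); service 579 days ≥ 45 days ✓; rating 2 ≥ 2 ✓; not eligible for Adoption Assistance ✗ → not eligible.
Volunteer Time Off — status full-time ✓ (not excluded); service 579 days ≥ 45 days ✓; site Madison ✗ (not Osaka, Calgary, or Boise) → not eligible.
Parking Benefit — status full-time ✓ (not excluded); service 579 days ≥ 90 days ✓; 38 hrs/wk ≥ 20 ✓; not eligible for Volunteer Time Off ✗ → not eligible.
Health Savings Account — status full-time ✓; service 579 days ≥ 6 weeks (≈42 days) ✓; grade G7 ≥ G6 ✓ → eligible.
Gym Reimbursement — service 579 days ≥ 9 months (≈270 days) ✓; dept Design ✗ → not eligible.
Mental Health Benefit — status full-time ✓; service 579 days ≥ 1 month (≈30 days) ✓; site Madison ✗ (not Richmond) → not eligible.
Paid Family Leave — service 579 days ≥ 18 months (≈540 days) ✓; site Madison ✗ (not Leeds or Boise) → not eligible.

Health Savings Account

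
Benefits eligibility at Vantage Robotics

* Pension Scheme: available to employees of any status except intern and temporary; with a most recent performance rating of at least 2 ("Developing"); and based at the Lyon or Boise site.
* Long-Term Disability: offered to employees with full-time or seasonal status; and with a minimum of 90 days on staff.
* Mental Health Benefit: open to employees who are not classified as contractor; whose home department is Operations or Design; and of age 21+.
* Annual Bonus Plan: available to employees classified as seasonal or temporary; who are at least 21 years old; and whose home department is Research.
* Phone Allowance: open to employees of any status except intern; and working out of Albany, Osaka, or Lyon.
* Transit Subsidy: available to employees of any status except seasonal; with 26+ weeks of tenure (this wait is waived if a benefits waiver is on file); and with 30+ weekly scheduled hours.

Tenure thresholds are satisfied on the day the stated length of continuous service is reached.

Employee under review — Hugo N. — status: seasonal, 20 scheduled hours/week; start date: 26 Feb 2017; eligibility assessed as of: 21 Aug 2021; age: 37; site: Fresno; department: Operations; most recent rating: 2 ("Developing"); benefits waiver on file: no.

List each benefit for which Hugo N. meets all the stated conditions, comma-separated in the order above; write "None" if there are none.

Service from 26 Feb 2017 to 21 Aug 2021: 1637 days.
Pension Scheme — status seasonal ✓ (not excluded); rating 2 ≥ 2 ✓; site Fresno ✗ (not Lyon or Boise) → not eligible.
Long-Term Disability — status seasonal ✓; service 1637 days ≥ 90 days ✓ → eligible.
Mental Health Benefit — status seasonal ✓ (not excluded); dept Operations ✓; age 37 ≥ 21 ✓ → eligible.
Annual Bonus Plan — status seasonal ✓; age 37 ≥ 21 ✓; dept Operations ✗ → not eligible.
Phone Allowance — status seasonal ✓ (not excluded); site Fresno ✗ (not Albany, Osaka, or Lyon) → not eligible.
Transit Subsidy — status seasonal ✗ (excluded) → not eligible.

Long-Term Disability, Mental Health Benefit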